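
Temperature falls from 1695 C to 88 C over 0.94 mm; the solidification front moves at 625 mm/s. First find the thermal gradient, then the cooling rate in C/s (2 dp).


G = (1695-88)/0.94 = 1709.57446809 C/mm
CR = 1709.57446809 * 625 = 1068484.04 C/s


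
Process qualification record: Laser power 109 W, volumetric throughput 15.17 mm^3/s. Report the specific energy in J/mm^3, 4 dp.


SE = 109 / 15.17 = 7.1852 J/mm^3


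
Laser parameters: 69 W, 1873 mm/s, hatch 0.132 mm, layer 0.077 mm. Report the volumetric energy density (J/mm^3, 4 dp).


E = 69 / (1873*0.132*0.077) = 3.6245 J/mm^3


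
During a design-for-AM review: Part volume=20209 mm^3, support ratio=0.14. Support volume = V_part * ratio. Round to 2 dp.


V_support = 20209 * 0.14 = 2829.26 mm^3


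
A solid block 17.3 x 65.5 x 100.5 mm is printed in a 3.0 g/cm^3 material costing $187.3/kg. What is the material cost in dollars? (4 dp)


V = 17.3 * 65.5 * 100.5 = 113881.575 mm^3 = 113.881575 cm^3
Mass = 113.881575 * 3.0 / 1000 = 0.34164473 kg
Cost = 0.34164473 * 187.3 = 63.9901 $


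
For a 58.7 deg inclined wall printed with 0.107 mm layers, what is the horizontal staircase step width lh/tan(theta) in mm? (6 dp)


step = 0.107 / tan(58.7) = 0.065057 mm


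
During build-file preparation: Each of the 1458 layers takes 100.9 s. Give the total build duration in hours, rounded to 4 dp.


t = 1458 * 100.9 / 3600 = 40.8645 hrs


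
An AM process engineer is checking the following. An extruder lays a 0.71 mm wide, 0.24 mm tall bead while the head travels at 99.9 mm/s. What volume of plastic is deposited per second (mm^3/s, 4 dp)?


Rate = 0.71 * 0.24 * 99.9 = 17.023 mm^3/s


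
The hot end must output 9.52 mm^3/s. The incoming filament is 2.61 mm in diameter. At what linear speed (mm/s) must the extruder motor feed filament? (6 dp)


A = pi*(2.61/2)^2 = 5.350211
v = 9.52 / 5.350211 = 1.779369 mm/s


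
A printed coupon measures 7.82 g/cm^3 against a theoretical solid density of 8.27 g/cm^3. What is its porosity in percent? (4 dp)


Porosity = (1-7.82/8.27)*100 = 5.4414 %


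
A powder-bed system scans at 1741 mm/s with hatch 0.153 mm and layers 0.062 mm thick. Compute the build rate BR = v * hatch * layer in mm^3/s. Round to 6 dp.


Rate = 1741 * 0.153 * 0.062 = 16.515126 mm^3/s


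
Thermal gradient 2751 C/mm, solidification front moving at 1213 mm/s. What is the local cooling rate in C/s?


CR = 2751 * 1213 = 3336963 C/s


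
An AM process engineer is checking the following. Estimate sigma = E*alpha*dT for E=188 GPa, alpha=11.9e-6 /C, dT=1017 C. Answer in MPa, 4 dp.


sigma = 188*1000 * 11.9e-6 * 1017 = 2275.2324 MPa


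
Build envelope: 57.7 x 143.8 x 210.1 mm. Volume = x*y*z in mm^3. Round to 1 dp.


V = 57.7 * 143.8 * 210.1 = 1743254.3 mm^3


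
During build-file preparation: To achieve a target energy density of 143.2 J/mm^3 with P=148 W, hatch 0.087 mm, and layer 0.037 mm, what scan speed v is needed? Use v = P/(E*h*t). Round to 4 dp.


v = 148 / (143.2*0.087*0.037) = 321.0685 mm/s


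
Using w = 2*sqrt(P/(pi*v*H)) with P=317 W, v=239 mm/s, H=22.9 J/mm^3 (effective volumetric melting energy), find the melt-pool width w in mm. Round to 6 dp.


w = 2*sqrt(317/(pi*239*22.9)) = 0.271561 mm


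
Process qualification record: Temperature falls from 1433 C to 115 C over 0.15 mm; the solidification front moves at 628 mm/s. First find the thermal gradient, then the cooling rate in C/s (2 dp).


G = (1433-115)/0.15 = 8786.66666667 C/mm
CR = 8786.66666667 * 628 = 5518026.67 C/s


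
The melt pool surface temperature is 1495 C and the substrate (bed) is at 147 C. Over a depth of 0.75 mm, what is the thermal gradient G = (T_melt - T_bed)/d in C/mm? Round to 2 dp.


G = (1495-147)/0.75 = 1797.33 C/mm


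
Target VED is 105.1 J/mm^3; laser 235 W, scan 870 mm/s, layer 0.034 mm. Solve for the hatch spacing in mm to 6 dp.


h = 235 / (105.1*870*0.034) = 0.07559 mm


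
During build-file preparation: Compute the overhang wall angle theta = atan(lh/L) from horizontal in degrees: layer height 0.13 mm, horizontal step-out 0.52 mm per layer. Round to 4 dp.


angle = atan(0.13/0.52) = 14.0362 degrees


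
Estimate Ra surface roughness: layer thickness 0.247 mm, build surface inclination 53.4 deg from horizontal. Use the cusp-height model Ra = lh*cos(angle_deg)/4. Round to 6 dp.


Ra = 0.247 * cos(53.4) / 4 = 0.036817 mm


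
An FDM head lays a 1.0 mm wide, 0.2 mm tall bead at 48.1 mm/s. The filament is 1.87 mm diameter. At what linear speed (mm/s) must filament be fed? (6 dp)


Q = 1.0 * 0.2 * 48.1 = 9.62 mm^3/s
A_fil = pi*(1.87/2)^2 = 2.74645884 mm^2
v_feed = 9.62 / 2.74645884 = 3.502692 mm/s


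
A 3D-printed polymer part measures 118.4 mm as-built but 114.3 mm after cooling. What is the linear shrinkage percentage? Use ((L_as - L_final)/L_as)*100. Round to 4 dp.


Shrinkage = ((118.4-114.3)/118.4)*100 = 3.4628 %


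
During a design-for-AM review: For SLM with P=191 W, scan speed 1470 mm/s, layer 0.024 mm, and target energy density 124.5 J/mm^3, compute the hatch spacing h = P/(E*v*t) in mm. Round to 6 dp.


h = 191 / (124.5*1470*0.024) = 0.043485 mm


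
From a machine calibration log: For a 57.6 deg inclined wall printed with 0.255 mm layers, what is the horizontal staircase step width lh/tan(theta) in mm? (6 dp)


step = 0.255 / tan(57.6) = 0.161828 mm


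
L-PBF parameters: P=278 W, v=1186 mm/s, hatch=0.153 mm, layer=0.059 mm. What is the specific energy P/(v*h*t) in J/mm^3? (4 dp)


Build rate = 1186 * 0.153 * 0.059 = 10.706022 mm^3/s
SE = 278 / 10.706022 = 25.9667 J/mm^3


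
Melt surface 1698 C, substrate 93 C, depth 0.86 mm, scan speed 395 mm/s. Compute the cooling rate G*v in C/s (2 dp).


G = (1698-93)/0.86 = 1866.27906977 C/mm
CR = 1866.27906977 * 395 = 737180.23 C/s


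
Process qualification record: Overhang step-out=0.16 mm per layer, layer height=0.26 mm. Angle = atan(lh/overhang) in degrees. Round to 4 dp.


angle = atan(0.26/0.16) = 58.3925 degrees


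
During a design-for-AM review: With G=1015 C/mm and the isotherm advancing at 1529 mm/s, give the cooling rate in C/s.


CR = 1015 * 1529 = 1551935 C/s


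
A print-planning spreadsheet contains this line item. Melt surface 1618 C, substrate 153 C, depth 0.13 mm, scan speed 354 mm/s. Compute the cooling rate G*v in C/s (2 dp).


G = (1618-153)/0.13 = 11269.23076923 C/mm
CR = 11269.23076923 * 354 = 3989307.69 C/s


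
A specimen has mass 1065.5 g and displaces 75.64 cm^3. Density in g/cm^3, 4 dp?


rho = 1065.5 / 75.64 = 14.0865 g/cm^3


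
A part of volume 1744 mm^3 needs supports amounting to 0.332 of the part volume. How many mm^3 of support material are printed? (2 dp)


V_support = 1744 * 0.332 = 579.01 mm^3


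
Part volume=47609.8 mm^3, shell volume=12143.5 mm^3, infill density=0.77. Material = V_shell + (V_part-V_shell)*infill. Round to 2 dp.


V_infill = (47609.8 - 12143.5) * 0.77 = 27309.05
V_total = 12143.5 + 27309.05 = 39452.55 mm^3


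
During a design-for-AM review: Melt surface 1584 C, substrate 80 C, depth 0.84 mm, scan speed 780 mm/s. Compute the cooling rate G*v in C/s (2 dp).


G = (1584-80)/0.84 = 1790.47619048 C/mm
CR = 1790.47619048 * 780 = 1396571.43 C/s


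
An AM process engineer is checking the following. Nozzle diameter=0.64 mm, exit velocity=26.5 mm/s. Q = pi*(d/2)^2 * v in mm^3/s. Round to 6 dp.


A = pi*(0.64/2)^2 = 0.32169909 mm^2
Q = 0.32169909 * 26.5 = 8.525026 mm^3/s


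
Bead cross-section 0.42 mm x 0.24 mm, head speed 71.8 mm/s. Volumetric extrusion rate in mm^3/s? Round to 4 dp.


Rate = 0.42 * 0.24 * 71.8 = 7.2374 mm^3/s


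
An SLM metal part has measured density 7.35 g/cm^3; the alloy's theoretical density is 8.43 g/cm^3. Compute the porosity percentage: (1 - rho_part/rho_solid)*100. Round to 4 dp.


Porosity = (1-7.35/8.43)*100 = 12.8114 %


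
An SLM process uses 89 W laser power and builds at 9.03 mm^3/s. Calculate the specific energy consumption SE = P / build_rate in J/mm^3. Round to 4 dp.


SE = 89 / 9.03 = 9.856 J/mm^3


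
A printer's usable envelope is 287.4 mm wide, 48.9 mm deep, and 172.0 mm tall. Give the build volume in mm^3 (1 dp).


V = 287.4 * 48.9 * 172.0 = 2417263.9 mm^3


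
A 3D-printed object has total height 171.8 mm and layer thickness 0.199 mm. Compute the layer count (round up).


Layers = ceil(171.8/0.199) = 864


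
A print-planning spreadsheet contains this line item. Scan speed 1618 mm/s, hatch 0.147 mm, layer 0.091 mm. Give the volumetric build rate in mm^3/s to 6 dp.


Rate = 1618 * 0.147 * 0.091 = 21.643986 mm^3/s


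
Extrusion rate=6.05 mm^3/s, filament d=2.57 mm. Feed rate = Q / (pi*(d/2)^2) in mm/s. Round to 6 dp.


A = pi*(2.57/2)^2 = 5.187476
v = 6.05 / 5.187476 = 1.16627 mm/s


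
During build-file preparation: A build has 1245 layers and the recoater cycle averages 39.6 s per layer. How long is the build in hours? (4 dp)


t = 1245 * 39.6 / 3600 = 13.695 hrs


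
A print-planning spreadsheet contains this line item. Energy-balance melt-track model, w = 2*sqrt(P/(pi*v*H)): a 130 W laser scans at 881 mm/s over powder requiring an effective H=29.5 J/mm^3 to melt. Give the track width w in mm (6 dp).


w = 2*sqrt(130/(pi*881*29.5)) = 0.079805 mm


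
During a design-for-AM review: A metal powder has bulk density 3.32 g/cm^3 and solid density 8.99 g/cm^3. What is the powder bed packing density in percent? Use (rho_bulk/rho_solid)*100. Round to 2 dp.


Packing = (3.32/8.99)*100 = 36.93 %


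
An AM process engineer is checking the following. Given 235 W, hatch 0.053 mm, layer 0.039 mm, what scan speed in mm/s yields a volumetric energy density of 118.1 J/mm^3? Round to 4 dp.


v = 235 / (118.1*0.053*0.039) = 962.6701 mm/s


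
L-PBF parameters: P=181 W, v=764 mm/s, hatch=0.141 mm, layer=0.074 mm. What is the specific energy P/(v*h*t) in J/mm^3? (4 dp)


Build rate = 764 * 0.141 * 0.074 = 7.971576 mm^3/s
SE = 181 / 7.971576 = 22.7057 J/mm^3


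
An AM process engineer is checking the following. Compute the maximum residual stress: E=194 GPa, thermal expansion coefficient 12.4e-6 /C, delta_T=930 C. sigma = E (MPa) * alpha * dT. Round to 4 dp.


sigma = 194*1000 * 12.4e-6 * 930 = 2237.208 MPa


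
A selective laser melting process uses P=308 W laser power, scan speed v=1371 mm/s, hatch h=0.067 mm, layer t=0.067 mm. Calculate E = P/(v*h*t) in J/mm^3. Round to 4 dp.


E = 308 / (1371*0.067*0.067) = 50.0453 J/mm^3


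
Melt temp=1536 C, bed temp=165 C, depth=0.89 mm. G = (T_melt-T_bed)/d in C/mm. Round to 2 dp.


G = (1536-165)/0.89 = 1540.45 C/mm


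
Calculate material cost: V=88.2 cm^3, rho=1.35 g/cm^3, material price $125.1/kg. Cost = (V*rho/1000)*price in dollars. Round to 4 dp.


Mass = 88.2*1.35/1000 = 0.11907 kg
Cost = 0.11907 * 125.1 = 14.8957 $


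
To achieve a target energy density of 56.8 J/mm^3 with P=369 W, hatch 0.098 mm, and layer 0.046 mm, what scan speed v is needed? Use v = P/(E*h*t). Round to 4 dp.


v = 369 / (56.8*0.098*0.046) = 1441.1 mm/s


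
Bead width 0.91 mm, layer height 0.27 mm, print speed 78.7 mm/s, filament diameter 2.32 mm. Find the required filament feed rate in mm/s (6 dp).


Q = 0.91 * 0.27 * 78.7 = 19.33659 mm^3/s
A_fil = pi*(2.32/2)^2 = 4.22732707 mm^2
v_feed = 19.33659 / 4.22732707 = 4.574188 mm/s


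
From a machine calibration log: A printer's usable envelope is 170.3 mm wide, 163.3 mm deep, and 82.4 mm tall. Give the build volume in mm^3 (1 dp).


V = 170.3 * 163.3 * 82.4 = 2291543.2 mm^3


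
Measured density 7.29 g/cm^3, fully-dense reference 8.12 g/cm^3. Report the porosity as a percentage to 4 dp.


Porosity = (1-7.29/8.12)*100 = 10.2217 %


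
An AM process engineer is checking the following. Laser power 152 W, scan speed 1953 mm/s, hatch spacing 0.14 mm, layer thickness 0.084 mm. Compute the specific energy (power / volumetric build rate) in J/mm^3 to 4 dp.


Build rate = 1953 * 0.14 * 0.084 = 22.96728 mm^3/s
SE = 152 / 22.96728 = 6.6181 J/mm^3


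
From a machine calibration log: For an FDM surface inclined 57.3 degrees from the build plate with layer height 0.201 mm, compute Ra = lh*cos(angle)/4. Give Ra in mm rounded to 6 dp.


Ra = 0.201 * cos(57.3) / 4 = 0.027147 mm


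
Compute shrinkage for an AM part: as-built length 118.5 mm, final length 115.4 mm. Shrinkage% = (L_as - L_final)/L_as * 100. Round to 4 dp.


Shrinkage = ((118.5-115.4)/118.5)*100 = 2.616 %


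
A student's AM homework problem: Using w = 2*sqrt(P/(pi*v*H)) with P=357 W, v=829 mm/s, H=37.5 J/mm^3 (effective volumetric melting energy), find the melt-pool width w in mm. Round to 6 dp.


w = 2*sqrt(357/(pi*829*37.5)) = 0.120919 mm


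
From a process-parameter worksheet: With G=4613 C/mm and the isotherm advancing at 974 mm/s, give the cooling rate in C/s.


CR = 4613 * 974 = 4493062 C/s


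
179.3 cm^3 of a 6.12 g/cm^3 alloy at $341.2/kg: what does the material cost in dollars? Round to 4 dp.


Mass = 179.3*6.12/1000 = 1.097316 kg
Cost = 1.097316 * 341.2 = 374.4042 $


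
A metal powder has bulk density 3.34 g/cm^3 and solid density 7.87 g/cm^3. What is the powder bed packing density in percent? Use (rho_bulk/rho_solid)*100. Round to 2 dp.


Packing = (3.34/7.87)*100 = 42.44 %


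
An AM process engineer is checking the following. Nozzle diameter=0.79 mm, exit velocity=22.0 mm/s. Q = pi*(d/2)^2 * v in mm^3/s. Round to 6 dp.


A = pi*(0.79/2)^2 = 0.49016699 mm^2
Q = 0.49016699 * 22.0 = 10.783674 mm^3/s


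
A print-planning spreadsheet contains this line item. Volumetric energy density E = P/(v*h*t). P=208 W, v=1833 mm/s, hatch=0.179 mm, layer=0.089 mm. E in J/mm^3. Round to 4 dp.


E = 208 / (1833*0.179*0.089) = 7.1229 J/mm^3


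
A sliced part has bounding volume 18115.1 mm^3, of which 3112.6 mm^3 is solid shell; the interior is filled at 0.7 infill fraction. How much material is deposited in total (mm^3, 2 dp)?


V_infill = (18115.1 - 3112.6) * 0.7 = 10501.75
V_total = 3112.6 + 10501.75 = 13614.35 mm^3


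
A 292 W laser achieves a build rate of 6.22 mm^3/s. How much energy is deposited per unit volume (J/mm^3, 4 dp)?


SE = 292 / 6.22 = 46.9453 J/mm^3


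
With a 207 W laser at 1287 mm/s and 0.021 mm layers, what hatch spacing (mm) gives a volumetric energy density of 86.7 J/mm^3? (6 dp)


h = 207 / (86.7*1287*0.021) = 0.088339 mm


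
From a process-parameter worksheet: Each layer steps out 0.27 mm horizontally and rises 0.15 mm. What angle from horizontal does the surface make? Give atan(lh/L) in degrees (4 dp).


angle = atan(0.15/0.27) = 29.0546 degrees


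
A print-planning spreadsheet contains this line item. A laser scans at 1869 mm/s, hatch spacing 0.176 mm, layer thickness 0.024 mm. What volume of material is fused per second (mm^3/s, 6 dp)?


Rate = 1869 * 0.176 * 0.024 = 7.894656 mm^3/s


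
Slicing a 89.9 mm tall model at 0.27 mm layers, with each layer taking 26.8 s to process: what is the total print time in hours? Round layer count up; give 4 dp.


Layers = ceil(89.9/0.27) = 333
t = 333 * 26.8 / 3600 = 2.479 hrs


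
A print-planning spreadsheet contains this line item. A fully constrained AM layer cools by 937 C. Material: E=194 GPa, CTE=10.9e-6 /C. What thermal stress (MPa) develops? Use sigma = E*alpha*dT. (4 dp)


sigma = 194*1000 * 10.9e-6 * 937 = 1981.3802 MPa


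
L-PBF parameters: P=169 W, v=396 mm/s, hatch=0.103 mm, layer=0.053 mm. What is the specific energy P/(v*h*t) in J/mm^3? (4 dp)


Build rate = 396 * 0.103 * 0.053 = 2.161764 mm^3/s
SE = 169 / 2.161764 = 78.1769 J/mm^3


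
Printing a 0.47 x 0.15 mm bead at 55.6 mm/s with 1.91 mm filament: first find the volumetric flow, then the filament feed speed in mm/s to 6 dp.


Q = 0.47 * 0.15 * 55.6 = 3.9198 mm^3/s
A_fil = pi*(1.91/2)^2 = 2.86521104 mm^2
v_feed = 3.9198 / 2.86521104 = 1.368067 mm/s


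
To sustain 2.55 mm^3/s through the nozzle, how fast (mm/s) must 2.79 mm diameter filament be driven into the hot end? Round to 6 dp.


A = pi*(2.79/2)^2 = 6.113618
v = 2.55 / 6.113618 = 0.417102 mm/s


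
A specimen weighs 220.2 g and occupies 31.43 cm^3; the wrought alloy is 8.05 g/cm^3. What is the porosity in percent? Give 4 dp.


rho_part = 220.2 / 31.43 = 7.00604518 g/cm^3
Porosity = (1 - 7.00604518/8.05)*100 = 12.9684 %


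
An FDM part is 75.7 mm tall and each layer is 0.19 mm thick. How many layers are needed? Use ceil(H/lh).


Layers = ceil(75.7/0.19) = 399


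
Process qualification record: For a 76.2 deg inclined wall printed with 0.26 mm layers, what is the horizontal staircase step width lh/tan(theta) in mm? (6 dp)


step = 0.26 / tan(76.2) = 0.063862 mm


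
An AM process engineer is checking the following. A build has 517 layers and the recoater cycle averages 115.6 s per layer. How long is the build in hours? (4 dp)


t = 517 * 115.6 / 3600 = 16.6014 hrs


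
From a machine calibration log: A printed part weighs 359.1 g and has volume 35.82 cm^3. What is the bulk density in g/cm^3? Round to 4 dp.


rho = 359.1 / 35.82 = 10.0251 g/cm^3


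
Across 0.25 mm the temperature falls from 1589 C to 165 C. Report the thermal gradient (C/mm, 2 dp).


G = (1589-165)/0.25 = 5696.0 C/mm


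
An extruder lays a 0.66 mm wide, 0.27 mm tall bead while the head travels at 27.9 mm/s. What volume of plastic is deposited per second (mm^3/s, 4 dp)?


Rate = 0.66 * 0.27 * 27.9 = 4.9718 mm^3/s


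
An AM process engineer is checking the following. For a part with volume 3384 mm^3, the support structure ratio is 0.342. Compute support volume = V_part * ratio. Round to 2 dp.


V_support = 3384 * 0.342 = 1157.33 mm^3


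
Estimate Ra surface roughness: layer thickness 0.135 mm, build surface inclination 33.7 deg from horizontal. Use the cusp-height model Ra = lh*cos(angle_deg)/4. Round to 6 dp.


Ra = 0.135 * cos(33.7) / 4 = 0.028078 mm


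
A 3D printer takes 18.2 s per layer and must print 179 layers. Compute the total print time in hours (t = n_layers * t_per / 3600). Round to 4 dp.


t = 179 * 18.2 / 3600 = 0.9049 hrs


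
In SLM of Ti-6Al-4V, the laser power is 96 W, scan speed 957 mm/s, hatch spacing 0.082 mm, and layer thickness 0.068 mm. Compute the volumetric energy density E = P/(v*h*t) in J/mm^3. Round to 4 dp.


E = 96 / (957*0.082*0.068) = 17.9902 J/mm^3


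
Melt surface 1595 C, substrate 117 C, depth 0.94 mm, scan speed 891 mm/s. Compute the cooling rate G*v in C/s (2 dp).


G = (1595-117)/0.94 = 1572.34042553 C/mm
CR = 1572.34042553 * 891 = 1400955.32 C/s


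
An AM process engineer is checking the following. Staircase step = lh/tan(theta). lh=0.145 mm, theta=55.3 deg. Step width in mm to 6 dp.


step = 0.145 / tan(55.3) = 0.100403 mm


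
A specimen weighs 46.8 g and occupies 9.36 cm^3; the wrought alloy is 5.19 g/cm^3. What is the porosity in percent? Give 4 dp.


rho_part = 46.8 / 9.36 = 5.0 g/cm^3
Porosity = (1 - 5.0/5.19)*100 = 3.6609 %


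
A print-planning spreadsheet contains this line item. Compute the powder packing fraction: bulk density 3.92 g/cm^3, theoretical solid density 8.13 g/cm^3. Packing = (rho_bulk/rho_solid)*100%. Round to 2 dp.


Packing = (3.92/8.13)*100 = 48.22 %


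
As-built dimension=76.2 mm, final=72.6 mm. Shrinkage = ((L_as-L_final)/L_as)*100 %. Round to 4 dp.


Shrinkage = ((76.2-72.6)/76.2)*100 = 4.7244 %


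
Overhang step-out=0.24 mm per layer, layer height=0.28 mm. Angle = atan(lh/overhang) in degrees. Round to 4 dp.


angle = atan(0.28/0.24) = 49.3987 degrees


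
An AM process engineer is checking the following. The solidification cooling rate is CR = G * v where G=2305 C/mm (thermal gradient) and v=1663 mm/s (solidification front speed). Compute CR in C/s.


CR = 2305 * 1663 = 3833215 C/s


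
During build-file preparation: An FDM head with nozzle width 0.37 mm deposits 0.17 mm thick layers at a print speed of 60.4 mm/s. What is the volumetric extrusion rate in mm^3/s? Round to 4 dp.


Rate = 0.37 * 0.17 * 60.4 = 3.7992 mm^3/s


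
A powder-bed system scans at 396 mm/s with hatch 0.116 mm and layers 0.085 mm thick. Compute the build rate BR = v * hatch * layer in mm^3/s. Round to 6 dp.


Rate = 396 * 0.116 * 0.085 = 3.90456 mm^3/s


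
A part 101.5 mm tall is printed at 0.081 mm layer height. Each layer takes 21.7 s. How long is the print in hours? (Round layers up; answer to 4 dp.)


Layers = ceil(101.5/0.081) = 1254
t = 1254 * 21.7 / 3600 = 7.5588 hrs


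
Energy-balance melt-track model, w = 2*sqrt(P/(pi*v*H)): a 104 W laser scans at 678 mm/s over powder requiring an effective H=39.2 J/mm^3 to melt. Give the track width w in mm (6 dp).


w = 2*sqrt(104/(pi*678*39.2)) = 0.070585 mm


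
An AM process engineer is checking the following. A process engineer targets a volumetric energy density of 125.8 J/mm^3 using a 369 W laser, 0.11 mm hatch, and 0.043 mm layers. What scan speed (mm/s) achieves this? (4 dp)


v = 369 / (125.8*0.11*0.043) = 620.1326 mm/s


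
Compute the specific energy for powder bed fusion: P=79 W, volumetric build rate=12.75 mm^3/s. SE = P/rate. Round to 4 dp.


SE = 79 / 12.75 = 6.1961 J/mm^3


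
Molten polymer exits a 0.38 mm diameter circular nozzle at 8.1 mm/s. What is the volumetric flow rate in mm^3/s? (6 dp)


A = pi*(0.38/2)^2 = 0.11341149 mm^2
Q = 0.11341149 * 8.1 = 0.918633 mm^3/s


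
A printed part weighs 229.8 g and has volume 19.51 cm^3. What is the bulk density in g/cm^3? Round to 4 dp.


rho = 229.8 / 19.51 = 11.7786 g/cm^3


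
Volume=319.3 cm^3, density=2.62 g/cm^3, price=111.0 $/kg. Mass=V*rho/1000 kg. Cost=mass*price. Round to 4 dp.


Mass = 319.3*2.62/1000 = 0.836566 kg
Cost = 0.836566 * 111.0 = 92.8588 $


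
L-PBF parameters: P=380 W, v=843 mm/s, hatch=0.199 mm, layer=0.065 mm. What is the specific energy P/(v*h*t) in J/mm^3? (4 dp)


Build rate = 843 * 0.199 * 0.065 = 10.904205 mm^3/s
SE = 380 / 10.904205 = 34.8489 J/mm^3


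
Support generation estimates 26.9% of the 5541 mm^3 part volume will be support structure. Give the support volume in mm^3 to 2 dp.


V_support = 5541 * 0.269 = 1490.53 mm^3


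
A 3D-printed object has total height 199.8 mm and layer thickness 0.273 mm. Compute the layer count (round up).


Layers = ceil(199.8/0.273) = 732


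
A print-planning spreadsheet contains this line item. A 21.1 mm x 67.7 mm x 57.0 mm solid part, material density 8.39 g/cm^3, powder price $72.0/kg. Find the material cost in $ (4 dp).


V = 21.1 * 67.7 * 57.0 = 81422.79 mm^3 = 81.42279 cm^3
Mass = 81.42279 * 8.39 / 1000 = 0.68313721 kg
Cost = 0.68313721 * 72.0 = 49.1859 $


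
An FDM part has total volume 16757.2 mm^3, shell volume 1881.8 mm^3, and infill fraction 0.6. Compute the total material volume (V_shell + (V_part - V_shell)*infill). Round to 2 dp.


V_infill = (16757.2 - 1881.8) * 0.6 = 8925.24
V_total = 1881.8 + 8925.24 = 10807.04 mm^3


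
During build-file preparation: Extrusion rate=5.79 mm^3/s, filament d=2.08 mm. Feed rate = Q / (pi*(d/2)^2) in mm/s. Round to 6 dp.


A = pi*(2.08/2)^2 = 3.397947
v = 5.79 / 3.397947 = 1.70397 mm/s


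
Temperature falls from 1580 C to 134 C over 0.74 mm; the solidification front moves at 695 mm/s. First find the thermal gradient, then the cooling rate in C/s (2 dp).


G = (1580-134)/0.74 = 1954.05405405 C/mm
CR = 1954.05405405 * 695 = 1358067.57 C/s


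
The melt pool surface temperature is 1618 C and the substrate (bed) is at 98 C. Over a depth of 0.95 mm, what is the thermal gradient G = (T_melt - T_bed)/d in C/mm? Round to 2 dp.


G = (1618-98)/0.95 = 1600.0 C/mm


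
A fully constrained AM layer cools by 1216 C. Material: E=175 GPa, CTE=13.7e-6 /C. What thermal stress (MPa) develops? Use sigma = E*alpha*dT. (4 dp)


sigma = 175*1000 * 13.7e-6 * 1216 = 2915.36 MPa


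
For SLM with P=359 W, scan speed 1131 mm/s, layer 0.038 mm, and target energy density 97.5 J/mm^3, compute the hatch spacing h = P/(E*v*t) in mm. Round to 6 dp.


h = 359 / (97.5*1131*0.038) = 0.085673 mm


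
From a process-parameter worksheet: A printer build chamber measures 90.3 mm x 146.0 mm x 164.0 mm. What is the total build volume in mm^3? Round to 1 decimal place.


V = 90.3 * 146.0 * 164.0 = 2162143.2 mm^3


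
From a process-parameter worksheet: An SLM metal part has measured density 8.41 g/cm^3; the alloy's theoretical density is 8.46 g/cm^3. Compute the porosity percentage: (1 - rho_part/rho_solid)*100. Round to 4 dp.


Porosity = (1-8.41/8.46)*100 = 0.591 %


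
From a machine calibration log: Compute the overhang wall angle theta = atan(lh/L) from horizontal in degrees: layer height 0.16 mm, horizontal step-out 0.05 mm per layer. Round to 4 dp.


angle = atan(0.16/0.05) = 72.646 degrees


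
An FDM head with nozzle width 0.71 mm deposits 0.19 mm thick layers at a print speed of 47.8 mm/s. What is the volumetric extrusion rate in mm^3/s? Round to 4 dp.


Rate = 0.71 * 0.19 * 47.8 = 6.4482 mm^3/s


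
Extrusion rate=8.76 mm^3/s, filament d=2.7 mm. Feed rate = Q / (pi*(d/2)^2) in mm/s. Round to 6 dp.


A = pi*(2.7/2)^2 = 5.725553
v = 8.76 / 5.725553 = 1.529983 mm/s


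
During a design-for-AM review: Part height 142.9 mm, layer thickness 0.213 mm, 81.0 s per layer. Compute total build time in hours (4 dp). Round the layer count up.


Layers = ceil(142.9/0.213) = 671
t = 671 * 81.0 / 3600 = 15.0975 hrs


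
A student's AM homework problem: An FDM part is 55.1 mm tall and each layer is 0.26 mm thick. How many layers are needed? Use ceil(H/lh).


Layers = ceil(55.1/0.26) = 212


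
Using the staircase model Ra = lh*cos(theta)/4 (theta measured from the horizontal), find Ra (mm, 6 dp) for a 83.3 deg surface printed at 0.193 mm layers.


Ra = 0.193 * cos(83.3) / 4 = 0.005629 mm


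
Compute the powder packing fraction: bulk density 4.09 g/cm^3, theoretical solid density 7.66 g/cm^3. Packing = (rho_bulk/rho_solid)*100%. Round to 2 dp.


Packing = (4.09/7.66)*100 = 53.39 %


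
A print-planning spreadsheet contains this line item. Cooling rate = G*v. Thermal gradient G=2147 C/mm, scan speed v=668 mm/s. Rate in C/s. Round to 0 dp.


CR = 2147 * 668 = 1434196 C/s


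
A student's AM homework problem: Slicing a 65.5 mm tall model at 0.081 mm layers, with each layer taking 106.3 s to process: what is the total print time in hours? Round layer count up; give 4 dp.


Layers = ceil(65.5/0.081) = 809
t = 809 * 106.3 / 3600 = 23.888 hrs


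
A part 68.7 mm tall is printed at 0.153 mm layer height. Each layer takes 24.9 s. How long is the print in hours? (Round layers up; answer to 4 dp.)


Layers = ceil(68.7/0.153) = 450
t = 450 * 24.9 / 3600 = 3.1125 hrs


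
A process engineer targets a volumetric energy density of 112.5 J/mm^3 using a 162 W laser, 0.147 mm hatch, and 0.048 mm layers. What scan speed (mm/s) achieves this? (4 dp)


v = 162 / (112.5*0.147*0.048) = 204.0816 mm/s


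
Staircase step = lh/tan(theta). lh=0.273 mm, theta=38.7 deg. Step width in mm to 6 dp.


step = 0.273 / tan(38.7) = 0.34076 mm


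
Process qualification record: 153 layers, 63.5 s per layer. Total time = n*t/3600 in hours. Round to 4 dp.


t = 153 * 63.5 / 3600 = 2.6988 hrs


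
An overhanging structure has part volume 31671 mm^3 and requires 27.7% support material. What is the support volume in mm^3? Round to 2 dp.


V_support = 31671 * 0.277 = 8772.87 mm^3


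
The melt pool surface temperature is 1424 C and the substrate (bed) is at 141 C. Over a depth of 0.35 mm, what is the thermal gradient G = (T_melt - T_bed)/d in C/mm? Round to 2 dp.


G = (1424-141)/0.35 = 3665.71 C/mm


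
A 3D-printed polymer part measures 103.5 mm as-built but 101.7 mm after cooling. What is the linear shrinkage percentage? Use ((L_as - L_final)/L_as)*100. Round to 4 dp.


Shrinkage = ((103.5-101.7)/103.5)*100 = 1.7391 %


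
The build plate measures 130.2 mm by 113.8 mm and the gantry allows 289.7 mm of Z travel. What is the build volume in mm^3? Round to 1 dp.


V = 130.2 * 113.8 * 289.7 = 4292415.4 mm^3


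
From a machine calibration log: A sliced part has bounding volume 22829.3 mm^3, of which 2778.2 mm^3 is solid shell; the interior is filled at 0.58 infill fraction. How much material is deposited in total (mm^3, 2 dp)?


V_infill = (22829.3 - 2778.2) * 0.58 = 11629.64
V_total = 2778.2 + 11629.64 = 14407.84 mm^3


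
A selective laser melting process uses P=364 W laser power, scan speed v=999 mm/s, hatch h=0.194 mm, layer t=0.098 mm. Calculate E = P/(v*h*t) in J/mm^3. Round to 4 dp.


E = 364 / (999*0.194*0.098) = 19.165 J/mm^3


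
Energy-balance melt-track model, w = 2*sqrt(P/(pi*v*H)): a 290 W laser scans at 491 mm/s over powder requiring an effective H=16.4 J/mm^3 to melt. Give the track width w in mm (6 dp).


w = 2*sqrt(290/(pi*491*16.4)) = 0.214137 mm


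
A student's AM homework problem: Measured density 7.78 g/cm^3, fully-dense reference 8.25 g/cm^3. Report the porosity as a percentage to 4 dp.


Porosity = (1-7.78/8.25)*100 = 5.697 %


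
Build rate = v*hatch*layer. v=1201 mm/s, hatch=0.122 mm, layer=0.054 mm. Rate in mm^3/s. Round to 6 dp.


Rate = 1201 * 0.122 * 0.054 = 7.912188 mm^3/s


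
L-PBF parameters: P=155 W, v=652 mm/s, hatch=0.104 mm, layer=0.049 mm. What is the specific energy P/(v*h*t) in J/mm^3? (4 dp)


Build rate = 652 * 0.104 * 0.049 = 3.322592 mm^3/s
SE = 155 / 3.322592 = 46.6503 J/mm^3


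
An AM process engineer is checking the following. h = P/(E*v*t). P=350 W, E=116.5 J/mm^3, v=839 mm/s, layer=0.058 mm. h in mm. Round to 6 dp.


h = 350 / (116.5*839*0.058) = 0.061738 mm


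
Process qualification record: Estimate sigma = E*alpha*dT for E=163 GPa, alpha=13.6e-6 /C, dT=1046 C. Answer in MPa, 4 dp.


sigma = 163*1000 * 13.6e-6 * 1046 = 2318.7728 MPa


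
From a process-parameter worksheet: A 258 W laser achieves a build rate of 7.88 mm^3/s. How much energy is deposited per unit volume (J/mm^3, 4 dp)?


SE = 258 / 7.88 = 32.7411 J/mm^3


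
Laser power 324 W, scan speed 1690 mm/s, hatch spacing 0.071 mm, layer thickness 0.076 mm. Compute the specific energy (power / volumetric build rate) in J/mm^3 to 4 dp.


Build rate = 1690 * 0.071 * 0.076 = 9.11924 mm^3/s
SE = 324 / 9.11924 = 35.5293 J/mm^3


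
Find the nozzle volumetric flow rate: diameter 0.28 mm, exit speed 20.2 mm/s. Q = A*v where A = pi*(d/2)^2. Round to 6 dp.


A = pi*(0.28/2)^2 = 0.06157522 mm^2
Q = 0.06157522 * 20.2 = 1.243819 mm^3/s


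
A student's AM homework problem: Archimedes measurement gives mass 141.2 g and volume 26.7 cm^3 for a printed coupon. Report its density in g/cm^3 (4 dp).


rho = 141.2 / 26.7 = 5.2884 g/cm^3


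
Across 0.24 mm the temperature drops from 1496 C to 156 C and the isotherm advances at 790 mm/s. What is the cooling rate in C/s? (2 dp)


G = (1496-156)/0.24 = 5583.33333333 C/mm
CR = 5583.33333333 * 790 = 4410833.33 C/s


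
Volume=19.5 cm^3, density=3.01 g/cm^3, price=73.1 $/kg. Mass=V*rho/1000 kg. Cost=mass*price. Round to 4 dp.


Mass = 19.5*3.01/1000 = 0.058695 kg
Cost = 0.058695 * 73.1 = 4.2906 $


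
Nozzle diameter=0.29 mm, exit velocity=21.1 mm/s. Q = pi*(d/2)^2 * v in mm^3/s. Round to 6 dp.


A = pi*(0.29/2)^2 = 0.06605199 mm^2
Q = 0.06605199 * 21.1 = 1.393697 mm^3/s


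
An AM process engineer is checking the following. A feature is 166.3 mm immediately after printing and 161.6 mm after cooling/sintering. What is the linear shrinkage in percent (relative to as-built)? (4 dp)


Shrinkage = ((166.3-161.6)/166.3)*100 = 2.8262 %


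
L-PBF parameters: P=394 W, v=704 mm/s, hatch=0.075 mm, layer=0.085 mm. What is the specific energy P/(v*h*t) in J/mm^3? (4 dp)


Build rate = 704 * 0.075 * 0.085 = 4.488 mm^3/s
SE = 394 / 4.488 = 87.7897 J/mm^3


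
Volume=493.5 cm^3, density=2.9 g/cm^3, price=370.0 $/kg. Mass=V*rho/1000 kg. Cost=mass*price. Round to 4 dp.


Mass = 493.5*2.9/1000 = 1.43115 kg
Cost = 1.43115 * 370.0 = 529.5255 $


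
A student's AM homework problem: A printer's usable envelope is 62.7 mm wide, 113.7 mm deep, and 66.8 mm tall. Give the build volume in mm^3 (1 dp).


V = 62.7 * 113.7 * 66.8 = 476216.5 mm^3


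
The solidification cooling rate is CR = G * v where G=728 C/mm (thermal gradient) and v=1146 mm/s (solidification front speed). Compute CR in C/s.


CR = 728 * 1146 = 834288 C/s


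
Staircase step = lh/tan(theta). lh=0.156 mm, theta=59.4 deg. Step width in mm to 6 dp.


step = 0.156 / tan(59.4) = 0.092258 mm


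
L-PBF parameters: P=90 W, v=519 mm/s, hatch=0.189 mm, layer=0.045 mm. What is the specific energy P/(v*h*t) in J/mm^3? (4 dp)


Build rate = 519 * 0.189 * 0.045 = 4.414095 mm^3/s
SE = 90 / 4.414095 = 20.3892 J/mm^3


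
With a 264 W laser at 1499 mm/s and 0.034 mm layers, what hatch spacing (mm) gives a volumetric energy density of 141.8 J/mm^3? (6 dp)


h = 264 / (141.8*1499*0.034) = 0.03653 mm


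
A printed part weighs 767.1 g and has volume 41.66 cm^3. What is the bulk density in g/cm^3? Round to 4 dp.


rho = 767.1 / 41.66 = 18.4133 g/cm^3


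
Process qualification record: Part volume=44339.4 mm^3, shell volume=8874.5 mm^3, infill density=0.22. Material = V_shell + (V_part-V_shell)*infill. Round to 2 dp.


V_infill = (44339.4 - 8874.5) * 0.22 = 7802.28
V_total = 8874.5 + 7802.28 = 16676.78 mm^3


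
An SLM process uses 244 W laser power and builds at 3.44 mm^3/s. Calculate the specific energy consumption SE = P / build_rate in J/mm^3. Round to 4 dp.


SE = 244 / 3.44 = 70.9302 J/mm^3


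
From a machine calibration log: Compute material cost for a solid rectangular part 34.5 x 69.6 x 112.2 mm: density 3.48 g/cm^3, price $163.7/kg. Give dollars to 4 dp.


V = 34.5 * 69.6 * 112.2 = 269414.64 mm^3 = 269.41464 cm^3
Mass = 269.41464 * 3.48 / 1000 = 0.93756295 kg
Cost = 0.93756295 * 163.7 = 153.4791 $


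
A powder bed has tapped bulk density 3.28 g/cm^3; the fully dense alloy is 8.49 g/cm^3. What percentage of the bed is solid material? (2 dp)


Packing = (3.28/8.49)*100 = 38.63 %


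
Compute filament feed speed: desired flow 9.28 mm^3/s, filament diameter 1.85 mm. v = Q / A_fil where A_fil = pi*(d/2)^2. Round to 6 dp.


A = pi*(1.85/2)^2 = 2.688025
v = 9.28 / 2.688025 = 3.452349 mm/s


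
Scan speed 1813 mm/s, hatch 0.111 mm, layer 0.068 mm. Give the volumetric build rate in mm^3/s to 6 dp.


Rate = 1813 * 0.111 * 0.068 = 13.684524 mm^3/s


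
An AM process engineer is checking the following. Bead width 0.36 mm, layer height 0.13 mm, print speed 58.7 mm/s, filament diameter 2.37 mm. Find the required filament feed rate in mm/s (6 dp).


Q = 0.36 * 0.13 * 58.7 = 2.74716 mm^3/s
A_fil = pi*(2.37/2)^2 = 4.41150294 mm^2
v_feed = 2.74716 / 4.41150294 = 0.622727 mm/s


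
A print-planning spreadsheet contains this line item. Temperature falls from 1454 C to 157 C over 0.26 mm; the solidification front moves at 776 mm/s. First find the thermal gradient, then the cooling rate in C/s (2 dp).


G = (1454-157)/0.26 = 4988.46153846 C/mm
CR = 4988.46153846 * 776 = 3871046.15 C/s


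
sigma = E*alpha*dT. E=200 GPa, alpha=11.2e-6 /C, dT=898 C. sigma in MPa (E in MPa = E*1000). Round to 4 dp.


sigma = 200*1000 * 11.2e-6 * 898 = 2011.52 MPa


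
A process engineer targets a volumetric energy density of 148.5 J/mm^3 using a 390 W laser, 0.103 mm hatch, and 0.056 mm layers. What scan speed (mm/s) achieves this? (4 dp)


v = 390 / (148.5*0.103*0.056) = 455.316 mm/s


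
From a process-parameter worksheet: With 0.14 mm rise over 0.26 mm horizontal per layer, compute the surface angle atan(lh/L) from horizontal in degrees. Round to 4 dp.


angle = atan(0.14/0.26) = 28.3008 degrees


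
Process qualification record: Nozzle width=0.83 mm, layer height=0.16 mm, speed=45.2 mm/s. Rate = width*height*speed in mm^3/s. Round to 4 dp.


Rate = 0.83 * 0.16 * 45.2 = 6.0026 mm^3/s


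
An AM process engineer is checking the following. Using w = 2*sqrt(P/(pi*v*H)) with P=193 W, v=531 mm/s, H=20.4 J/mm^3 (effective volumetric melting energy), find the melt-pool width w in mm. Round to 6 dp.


w = 2*sqrt(193/(pi*531*20.4)) = 0.150616 mm


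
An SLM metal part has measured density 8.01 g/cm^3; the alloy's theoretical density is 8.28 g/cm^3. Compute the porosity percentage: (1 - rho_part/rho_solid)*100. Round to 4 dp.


Porosity = (1-8.01/8.28)*100 = 3.2609 %


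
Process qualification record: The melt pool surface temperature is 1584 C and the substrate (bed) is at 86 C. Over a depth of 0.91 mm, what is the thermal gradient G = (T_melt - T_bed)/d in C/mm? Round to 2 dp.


G = (1584-86)/0.91 = 1646.15 C/mm


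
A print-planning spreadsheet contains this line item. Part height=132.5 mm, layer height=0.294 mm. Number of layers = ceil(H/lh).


Layers = ceil(132.5/0.294) = 451


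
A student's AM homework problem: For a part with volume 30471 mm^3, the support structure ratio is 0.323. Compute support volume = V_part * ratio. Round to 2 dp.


V_support = 30471 * 0.323 = 9842.13 mm^3


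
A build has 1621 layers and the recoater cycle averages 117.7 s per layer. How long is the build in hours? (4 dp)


t = 1621 * 117.7 / 3600 = 52.9977 hrs


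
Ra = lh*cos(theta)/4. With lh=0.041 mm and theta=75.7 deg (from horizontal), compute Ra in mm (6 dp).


Ra = 0.041 * cos(75.7) / 4 = 0.002532 mm


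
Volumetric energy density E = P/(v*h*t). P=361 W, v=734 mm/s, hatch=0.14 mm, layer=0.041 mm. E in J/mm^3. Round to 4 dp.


E = 361 / (734*0.14*0.041) = 85.6839 J/mm^3


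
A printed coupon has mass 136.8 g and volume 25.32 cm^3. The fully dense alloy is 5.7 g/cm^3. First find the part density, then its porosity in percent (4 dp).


rho_part = 136.8 / 25.32 = 5.4028436 g/cm^3
Porosity = (1 - 5.4028436/5.7)*100 = 5.2133 %


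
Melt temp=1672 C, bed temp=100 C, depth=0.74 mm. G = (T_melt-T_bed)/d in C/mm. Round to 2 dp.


G = (1672-100)/0.74 = 2124.32 C/mm


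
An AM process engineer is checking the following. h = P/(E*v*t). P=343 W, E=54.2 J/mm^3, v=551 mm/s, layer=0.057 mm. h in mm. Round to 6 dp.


h = 343 / (54.2*551*0.057) = 0.201497 mm


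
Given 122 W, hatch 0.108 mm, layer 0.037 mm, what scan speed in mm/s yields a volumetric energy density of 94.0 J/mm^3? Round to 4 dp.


v = 122 / (94.0*0.108*0.037) = 324.7929 mm/s


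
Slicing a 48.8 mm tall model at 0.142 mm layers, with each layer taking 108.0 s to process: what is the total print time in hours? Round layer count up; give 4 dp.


Layers = ceil(48.8/0.142) = 344
t = 344 * 108.0 / 3600 = 10.32 hrs


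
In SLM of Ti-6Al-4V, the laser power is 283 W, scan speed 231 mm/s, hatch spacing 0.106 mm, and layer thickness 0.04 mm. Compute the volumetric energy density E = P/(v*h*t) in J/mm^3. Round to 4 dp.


E = 283 / (231*0.106*0.04) = 288.9406 J/mm^3


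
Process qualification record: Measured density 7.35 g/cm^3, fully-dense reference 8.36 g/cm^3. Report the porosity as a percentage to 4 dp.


Porosity = (1-7.35/8.36)*100 = 12.0813 %


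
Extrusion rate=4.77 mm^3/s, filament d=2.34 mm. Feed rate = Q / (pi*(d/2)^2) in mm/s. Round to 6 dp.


A = pi*(2.34/2)^2 = 4.300526
v = 4.77 / 4.300526 = 1.109167 mm/s


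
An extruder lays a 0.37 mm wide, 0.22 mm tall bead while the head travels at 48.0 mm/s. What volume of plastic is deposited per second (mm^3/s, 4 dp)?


Rate = 0.37 * 0.22 * 48.0 = 3.9072 mm^3/s


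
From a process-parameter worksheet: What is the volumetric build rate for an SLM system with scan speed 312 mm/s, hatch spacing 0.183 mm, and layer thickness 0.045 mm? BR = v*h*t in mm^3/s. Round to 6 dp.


Rate = 312 * 0.183 * 0.045 = 2.56932 mm^3/s
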